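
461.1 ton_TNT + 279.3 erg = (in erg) 1.929e+19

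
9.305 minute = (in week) 0.0009231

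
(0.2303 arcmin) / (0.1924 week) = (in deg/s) 3.299e-08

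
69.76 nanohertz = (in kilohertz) 6.976e-11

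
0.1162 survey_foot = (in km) 3.542e-05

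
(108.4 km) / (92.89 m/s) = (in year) 3.7e-05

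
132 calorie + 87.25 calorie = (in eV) 5.726e+21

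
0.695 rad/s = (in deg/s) 39.82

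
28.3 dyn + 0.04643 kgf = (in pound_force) 0.1024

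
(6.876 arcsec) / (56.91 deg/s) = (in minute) 5.594e-07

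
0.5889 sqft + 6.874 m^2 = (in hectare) 0.0006929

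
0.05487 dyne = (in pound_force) 1.234e-07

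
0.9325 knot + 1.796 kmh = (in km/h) 3.523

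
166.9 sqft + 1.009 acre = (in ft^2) 4.412e+04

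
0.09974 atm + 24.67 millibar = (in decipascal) 1.257e+05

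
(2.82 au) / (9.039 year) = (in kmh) 5328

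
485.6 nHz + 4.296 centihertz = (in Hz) 0.04296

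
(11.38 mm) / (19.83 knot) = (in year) 3.537e-11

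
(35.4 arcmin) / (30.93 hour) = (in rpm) 8.831e-07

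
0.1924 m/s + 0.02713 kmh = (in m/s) 0.1999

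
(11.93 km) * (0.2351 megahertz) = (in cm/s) 2.805e+11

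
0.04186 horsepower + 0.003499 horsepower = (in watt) 33.82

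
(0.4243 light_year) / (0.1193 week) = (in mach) 1.634e+08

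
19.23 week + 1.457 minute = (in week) 19.23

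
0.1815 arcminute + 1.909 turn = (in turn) 1.909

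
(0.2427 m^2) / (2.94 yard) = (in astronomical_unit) 6.035e-13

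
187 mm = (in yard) 0.2045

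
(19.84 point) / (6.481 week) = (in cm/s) 1.786e-07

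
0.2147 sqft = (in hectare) 1.995e-06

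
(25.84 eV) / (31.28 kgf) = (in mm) 1.35e-17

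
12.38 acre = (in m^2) 5.01e+04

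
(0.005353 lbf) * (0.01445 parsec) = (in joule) 1.062e+13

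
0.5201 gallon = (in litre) 1.969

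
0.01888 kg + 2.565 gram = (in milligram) 2.145e+04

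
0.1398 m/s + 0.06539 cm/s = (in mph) 0.3142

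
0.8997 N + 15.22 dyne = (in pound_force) 0.2023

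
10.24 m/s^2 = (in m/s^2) 10.24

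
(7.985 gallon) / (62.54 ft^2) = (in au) 3.478e-14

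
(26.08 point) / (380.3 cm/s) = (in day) 2.8e-08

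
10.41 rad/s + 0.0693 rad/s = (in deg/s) 600.4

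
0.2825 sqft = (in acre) 6.485e-06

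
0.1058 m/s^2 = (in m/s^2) 0.1058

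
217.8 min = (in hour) 3.63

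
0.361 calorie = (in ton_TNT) 3.61e-10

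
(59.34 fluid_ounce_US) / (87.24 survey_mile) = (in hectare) 1.25e-12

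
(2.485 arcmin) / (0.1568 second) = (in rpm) 0.04402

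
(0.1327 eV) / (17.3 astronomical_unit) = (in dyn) 8.215e-28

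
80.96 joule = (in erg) 8.096e+08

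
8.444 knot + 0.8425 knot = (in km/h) 17.2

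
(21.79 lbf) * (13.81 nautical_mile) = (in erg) 2.479e+13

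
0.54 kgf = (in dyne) 5.296e+05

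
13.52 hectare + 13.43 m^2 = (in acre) 33.41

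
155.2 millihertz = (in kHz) 0.0001552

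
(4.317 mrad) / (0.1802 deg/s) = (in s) 1.373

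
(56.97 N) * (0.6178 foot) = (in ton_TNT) 2.564e-09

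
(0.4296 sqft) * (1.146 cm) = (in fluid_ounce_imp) 16.1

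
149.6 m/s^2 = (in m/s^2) 149.6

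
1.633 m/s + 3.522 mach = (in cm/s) 1.201e+05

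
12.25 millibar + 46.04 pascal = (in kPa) 1.271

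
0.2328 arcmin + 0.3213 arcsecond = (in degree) 0.003969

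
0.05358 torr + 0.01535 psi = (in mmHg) 0.8474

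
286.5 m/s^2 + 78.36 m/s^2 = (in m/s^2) 364.9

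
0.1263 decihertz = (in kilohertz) 1.263e-05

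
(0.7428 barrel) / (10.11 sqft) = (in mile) 7.813e-05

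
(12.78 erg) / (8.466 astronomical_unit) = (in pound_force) 2.269e-19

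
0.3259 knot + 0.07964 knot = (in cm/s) 20.86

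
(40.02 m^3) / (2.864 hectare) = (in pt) 3.961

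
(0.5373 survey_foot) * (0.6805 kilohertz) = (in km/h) 401.2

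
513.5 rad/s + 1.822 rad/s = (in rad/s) 515.3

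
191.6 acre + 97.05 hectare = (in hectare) 174.6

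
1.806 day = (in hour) 43.34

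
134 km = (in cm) 1.34e+07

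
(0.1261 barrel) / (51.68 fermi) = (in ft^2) 4.176e+12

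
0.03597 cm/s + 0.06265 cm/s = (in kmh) 0.00355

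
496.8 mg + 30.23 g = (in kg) 0.03073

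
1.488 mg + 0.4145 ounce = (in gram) 11.75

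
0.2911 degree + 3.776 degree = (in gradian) 4.519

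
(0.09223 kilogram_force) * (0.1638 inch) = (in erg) 3.763e+04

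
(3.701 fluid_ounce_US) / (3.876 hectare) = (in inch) 1.112e-07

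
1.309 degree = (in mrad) 22.85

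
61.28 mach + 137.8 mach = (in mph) 1.516e+05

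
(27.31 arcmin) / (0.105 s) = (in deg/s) 4.335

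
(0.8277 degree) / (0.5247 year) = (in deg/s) 5.002e-08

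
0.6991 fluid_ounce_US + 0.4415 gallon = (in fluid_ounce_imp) 59.55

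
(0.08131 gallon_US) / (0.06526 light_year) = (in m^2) 4.985e-19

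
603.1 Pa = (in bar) 0.006031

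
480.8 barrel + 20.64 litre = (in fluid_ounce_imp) 2.691e+06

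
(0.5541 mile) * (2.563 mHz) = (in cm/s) 228.6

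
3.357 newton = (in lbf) 0.7547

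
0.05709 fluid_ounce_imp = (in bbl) 1.02e-05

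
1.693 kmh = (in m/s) 0.4703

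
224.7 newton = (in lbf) 50.51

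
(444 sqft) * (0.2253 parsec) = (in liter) 2.868e+20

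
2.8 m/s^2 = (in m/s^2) 2.8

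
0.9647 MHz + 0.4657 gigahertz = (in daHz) 4.667e+07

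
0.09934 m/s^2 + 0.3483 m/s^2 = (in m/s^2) 0.4476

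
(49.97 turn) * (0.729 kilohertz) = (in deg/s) 1.311e+07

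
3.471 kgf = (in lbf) 7.652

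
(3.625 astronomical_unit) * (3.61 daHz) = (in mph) 4.379e+13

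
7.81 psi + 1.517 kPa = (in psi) 8.03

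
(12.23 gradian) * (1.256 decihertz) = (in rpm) 0.2304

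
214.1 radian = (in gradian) 1.363e+04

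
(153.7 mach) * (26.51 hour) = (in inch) 1.966e+11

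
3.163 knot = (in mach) 0.004779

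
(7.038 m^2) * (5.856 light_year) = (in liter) 3.899e+20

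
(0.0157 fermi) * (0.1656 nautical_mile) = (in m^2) 4.815e-15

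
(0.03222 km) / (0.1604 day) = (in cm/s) 0.2325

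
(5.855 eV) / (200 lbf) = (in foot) 3.459e-21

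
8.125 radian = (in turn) 1.293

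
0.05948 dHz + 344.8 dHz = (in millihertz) 3.449e+04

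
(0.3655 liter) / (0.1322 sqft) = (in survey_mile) 1.849e-05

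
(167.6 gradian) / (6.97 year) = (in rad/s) 1.198e-08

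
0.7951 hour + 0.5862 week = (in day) 4.137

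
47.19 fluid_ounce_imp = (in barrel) 0.008433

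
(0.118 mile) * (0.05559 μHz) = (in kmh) 3.8e-05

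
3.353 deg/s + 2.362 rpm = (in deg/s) 17.52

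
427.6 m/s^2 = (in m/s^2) 427.6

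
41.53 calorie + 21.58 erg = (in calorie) 41.53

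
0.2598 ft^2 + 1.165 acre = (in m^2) 4715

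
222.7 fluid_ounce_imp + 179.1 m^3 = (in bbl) 1127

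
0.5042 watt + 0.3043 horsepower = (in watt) 227.4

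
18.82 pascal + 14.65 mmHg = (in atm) 0.01946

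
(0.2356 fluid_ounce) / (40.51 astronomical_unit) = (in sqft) 1.238e-17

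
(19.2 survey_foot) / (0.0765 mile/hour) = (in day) 0.001981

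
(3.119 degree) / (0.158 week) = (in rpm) 5.44e-06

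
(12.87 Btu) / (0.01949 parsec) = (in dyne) 2.258e-06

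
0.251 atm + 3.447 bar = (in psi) 53.68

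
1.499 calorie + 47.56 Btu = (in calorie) 1.199e+04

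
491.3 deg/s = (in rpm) 81.88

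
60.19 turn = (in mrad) 3.782e+05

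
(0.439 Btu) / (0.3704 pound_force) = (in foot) 922.3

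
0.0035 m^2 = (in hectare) 3.5e-07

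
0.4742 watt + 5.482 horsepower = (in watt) 4088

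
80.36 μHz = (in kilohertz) 8.036e-08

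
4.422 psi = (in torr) 228.7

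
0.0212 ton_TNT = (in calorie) 2.12e+07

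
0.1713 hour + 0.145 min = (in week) 0.001034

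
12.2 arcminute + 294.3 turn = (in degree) 1.059e+05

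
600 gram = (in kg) 0.6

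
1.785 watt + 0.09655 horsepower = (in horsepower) 0.09894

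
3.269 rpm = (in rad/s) 0.3423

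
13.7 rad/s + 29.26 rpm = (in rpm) 160.1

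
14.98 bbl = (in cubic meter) 2.382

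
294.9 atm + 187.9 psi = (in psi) 4522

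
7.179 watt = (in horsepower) 0.009627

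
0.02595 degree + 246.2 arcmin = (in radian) 0.07207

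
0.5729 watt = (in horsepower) 0.0007683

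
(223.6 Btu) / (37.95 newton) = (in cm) 6.216e+05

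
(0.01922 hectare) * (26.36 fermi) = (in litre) 5.066e-09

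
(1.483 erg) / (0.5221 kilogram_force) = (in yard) 3.168e-08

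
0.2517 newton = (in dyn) 2.517e+04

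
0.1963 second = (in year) 6.225e-09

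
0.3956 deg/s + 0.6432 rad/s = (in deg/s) 37.25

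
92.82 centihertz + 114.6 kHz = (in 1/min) 6.876e+06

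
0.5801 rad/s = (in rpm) 5.54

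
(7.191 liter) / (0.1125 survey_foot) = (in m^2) 0.2097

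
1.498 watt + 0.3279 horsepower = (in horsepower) 0.3299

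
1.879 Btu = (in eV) 1.237e+22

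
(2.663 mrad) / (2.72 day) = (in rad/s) 1.133e-08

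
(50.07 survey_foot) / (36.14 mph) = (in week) 1.562e-06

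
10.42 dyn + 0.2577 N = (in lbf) 0.05796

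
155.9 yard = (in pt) 4.041e+05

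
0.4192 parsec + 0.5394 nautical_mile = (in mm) 1.294e+19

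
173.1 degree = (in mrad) 3021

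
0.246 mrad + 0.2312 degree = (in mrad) 4.281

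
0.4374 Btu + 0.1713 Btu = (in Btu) 0.6087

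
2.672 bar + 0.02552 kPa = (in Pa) 2.672e+05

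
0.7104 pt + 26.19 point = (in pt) 26.9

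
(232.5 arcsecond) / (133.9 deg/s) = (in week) 7.975e-10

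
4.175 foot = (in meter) 1.273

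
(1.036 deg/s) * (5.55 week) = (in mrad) 6.069e+07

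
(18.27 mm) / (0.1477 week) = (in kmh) 7.363e-07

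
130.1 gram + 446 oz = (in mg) 1.277e+07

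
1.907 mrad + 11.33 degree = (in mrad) 199.7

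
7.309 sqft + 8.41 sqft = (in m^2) 1.46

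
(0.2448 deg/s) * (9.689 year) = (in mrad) 1.305e+09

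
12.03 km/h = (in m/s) 3.342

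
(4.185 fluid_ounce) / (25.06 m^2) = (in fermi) 4.939e+09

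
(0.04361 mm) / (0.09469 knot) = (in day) 1.036e-08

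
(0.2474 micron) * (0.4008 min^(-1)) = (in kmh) 5.949e-09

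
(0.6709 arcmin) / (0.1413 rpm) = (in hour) 3.664e-06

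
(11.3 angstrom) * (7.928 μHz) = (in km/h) 3.225e-14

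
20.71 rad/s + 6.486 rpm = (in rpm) 204.3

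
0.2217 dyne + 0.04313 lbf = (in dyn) 1.919e+04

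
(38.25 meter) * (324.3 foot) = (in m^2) 3781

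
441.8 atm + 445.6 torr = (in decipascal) 4.482e+08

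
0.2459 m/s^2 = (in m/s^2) 0.2459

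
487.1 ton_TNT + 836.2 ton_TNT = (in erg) 5.537e+19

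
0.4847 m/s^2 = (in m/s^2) 0.4847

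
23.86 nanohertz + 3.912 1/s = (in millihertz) 3912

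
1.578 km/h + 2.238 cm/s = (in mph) 1.031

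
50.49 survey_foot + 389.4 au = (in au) 389.4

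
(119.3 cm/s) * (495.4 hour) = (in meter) 2.128e+06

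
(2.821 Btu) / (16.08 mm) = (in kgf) 1.887e+04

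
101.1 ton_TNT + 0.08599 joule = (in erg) 4.23e+18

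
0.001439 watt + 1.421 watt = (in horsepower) 0.001908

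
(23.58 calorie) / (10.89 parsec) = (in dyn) 2.936e-11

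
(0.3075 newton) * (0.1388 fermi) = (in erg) 4.268e-10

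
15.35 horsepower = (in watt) 1.145e+04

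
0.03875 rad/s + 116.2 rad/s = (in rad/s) 116.2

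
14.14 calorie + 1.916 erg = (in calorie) 14.14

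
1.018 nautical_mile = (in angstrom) 1.885e+13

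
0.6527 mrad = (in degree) 0.0374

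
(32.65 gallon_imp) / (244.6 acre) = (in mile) 9.317e-11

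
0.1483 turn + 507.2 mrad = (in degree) 82.45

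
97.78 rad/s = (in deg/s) 5602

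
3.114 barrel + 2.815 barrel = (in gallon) 249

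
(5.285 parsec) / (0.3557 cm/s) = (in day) 5.306e+14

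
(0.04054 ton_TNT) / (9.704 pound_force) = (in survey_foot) 1.289e+07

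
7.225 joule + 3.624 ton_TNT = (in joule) 1.516e+10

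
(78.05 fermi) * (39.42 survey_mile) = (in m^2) 4.952e-09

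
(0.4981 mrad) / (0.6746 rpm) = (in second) 0.007051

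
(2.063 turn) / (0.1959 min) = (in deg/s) 63.19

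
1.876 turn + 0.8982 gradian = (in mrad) 1.18e+04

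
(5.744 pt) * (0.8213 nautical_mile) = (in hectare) 0.0003082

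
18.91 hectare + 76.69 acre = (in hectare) 49.95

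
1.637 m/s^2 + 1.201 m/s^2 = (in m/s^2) 2.838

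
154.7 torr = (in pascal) 2.062e+04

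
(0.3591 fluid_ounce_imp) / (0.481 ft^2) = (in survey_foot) 0.0007491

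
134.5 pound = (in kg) 61.01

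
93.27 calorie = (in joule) 390.2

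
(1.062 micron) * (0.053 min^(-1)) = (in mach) 2.755e-12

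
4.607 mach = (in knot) 3049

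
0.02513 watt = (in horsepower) 3.37e-05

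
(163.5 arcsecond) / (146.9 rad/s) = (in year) 1.711e-13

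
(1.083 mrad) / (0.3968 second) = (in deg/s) 0.1564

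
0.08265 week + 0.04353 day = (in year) 0.001704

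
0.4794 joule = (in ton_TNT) 1.146e-10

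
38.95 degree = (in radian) 0.6798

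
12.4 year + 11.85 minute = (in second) 3.91e+08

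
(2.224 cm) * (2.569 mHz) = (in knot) 0.0001111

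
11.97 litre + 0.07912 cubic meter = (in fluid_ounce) 3080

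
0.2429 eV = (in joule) 3.892e-20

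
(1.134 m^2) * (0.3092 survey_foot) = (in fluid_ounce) 3614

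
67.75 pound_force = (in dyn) 3.014e+07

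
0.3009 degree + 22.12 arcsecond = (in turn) 0.0008529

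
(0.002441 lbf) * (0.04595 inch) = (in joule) 1.267e-05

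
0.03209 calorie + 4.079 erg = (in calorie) 0.03209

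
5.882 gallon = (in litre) 22.27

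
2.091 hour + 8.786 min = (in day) 0.09323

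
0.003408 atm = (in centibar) 0.3453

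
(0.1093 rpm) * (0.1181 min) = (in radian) 0.08111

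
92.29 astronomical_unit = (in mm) 1.381e+16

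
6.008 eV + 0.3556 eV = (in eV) 6.364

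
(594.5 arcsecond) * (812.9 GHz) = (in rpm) 2.237e+10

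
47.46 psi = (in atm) 3.229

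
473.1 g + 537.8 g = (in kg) 1.011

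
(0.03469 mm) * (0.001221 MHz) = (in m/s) 0.04236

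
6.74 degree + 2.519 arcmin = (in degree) 6.782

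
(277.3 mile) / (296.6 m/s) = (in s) 1505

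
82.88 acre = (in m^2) 3.354e+05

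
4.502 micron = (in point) 0.01276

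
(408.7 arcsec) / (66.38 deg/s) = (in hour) 4.751e-07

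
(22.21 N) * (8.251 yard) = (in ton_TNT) 4.005e-08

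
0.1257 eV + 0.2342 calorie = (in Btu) 0.0009288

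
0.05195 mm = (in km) 5.195e-08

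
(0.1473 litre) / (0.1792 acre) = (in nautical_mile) 1.097e-10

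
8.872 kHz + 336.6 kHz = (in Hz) 3.455e+05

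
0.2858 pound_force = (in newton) 1.271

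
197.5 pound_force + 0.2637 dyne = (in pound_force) 197.5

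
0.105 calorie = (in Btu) 0.0004164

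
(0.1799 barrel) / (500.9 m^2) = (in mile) 3.548e-08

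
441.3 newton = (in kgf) 45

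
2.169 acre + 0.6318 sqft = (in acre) 2.169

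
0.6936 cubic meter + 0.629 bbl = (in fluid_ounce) 2.683e+04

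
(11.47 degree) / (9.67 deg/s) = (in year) 3.761e-08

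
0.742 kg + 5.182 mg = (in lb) 1.636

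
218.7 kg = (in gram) 2.187e+05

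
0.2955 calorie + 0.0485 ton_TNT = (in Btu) 1.923e+05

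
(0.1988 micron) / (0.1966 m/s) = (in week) 1.672e-12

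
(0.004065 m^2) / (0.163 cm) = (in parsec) 8.082e-17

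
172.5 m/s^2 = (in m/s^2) 172.5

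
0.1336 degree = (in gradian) 0.1484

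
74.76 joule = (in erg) 7.476e+08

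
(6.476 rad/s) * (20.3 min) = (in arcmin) 2.712e+07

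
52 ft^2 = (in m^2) 4.831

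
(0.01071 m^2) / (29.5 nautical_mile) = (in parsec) 6.353e-24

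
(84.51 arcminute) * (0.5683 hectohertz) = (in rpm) 13.34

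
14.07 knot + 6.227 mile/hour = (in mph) 22.42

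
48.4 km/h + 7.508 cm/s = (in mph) 30.24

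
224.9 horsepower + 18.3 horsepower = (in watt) 1.814e+05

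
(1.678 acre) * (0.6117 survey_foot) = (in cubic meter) 1266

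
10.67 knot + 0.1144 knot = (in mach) 0.01629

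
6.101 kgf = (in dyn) 5.983e+06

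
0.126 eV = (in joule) 2.019e-20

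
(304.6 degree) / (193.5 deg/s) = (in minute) 0.02624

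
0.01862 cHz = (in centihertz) 0.01862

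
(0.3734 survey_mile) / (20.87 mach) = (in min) 0.001409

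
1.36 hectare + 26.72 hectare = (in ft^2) 3.023e+06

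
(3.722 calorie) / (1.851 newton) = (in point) 2.385e+04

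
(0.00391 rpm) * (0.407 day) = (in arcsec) 2.97e+06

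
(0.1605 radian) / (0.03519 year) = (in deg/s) 8.287e-06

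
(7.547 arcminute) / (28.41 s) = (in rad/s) 7.727e-05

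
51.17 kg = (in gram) 5.117e+04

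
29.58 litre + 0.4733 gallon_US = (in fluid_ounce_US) 1061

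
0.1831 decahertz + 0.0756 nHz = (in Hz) 1.831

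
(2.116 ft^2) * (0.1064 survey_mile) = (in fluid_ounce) 1.138e+06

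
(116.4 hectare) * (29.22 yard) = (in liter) 3.11e+10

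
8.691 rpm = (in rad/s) 0.9101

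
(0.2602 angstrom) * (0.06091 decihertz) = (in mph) 3.545e-13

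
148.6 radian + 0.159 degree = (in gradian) 9460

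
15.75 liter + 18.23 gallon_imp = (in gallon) 26.05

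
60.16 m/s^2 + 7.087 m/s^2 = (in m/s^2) 67.25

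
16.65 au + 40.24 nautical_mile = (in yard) 2.724e+12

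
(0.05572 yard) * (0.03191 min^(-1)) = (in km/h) 9.755e-05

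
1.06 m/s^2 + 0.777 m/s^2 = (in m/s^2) 1.837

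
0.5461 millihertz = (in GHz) 5.461e-13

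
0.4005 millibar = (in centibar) 0.04005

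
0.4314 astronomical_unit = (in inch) 2.541e+12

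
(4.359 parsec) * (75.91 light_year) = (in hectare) 9.66e+30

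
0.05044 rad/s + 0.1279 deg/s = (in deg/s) 3.018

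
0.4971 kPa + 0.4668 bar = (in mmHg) 353.9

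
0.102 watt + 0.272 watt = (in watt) 0.374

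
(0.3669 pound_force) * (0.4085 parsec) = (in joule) 2.057e+16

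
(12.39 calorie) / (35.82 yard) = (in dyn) 1.583e+05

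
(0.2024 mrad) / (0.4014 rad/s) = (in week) 8.337e-10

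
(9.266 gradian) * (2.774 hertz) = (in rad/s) 0.4038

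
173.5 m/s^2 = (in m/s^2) 173.5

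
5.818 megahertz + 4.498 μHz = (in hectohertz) 5.818e+04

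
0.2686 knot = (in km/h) 0.4974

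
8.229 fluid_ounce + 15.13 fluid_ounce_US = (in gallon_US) 0.1825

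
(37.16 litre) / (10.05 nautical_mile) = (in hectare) 1.996e-10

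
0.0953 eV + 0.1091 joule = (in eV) 6.809e+17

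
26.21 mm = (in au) 1.752e-13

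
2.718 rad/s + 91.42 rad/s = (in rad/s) 94.14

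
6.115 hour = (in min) 366.9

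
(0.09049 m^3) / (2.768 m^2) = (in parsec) 1.059e-18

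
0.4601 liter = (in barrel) 0.002894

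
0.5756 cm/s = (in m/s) 0.005756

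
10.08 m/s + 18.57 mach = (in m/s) 6333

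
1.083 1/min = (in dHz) 0.1805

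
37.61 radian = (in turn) 5.986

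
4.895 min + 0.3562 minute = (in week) 0.000521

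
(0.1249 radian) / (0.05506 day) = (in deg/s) 0.001504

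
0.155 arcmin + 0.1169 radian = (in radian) 0.1169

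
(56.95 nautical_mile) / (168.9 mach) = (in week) 3.032e-06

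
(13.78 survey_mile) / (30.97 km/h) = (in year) 8.174e-05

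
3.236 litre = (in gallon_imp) 0.7118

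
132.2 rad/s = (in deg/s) 7575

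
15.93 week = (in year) 0.3055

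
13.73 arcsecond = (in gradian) 0.004238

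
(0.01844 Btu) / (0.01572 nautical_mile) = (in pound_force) 0.1502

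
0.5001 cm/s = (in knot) 0.009721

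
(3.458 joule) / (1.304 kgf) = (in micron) 2.704e+05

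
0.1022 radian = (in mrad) 102.2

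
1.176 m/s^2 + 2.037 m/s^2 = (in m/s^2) 3.213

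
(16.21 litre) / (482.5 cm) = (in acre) 8.302e-07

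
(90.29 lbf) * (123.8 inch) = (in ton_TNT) 3.018e-07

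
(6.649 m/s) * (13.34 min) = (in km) 5.322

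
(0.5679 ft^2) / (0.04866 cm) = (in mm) 1.084e+05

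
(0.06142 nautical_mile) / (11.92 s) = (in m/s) 9.543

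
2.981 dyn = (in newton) 2.981e-05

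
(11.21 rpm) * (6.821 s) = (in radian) 8.007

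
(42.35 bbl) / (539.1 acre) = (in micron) 3.086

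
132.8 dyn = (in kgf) 0.0001354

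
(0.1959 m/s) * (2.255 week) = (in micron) 2.672e+11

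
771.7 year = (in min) 4.056e+08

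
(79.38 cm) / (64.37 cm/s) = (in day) 1.427e-05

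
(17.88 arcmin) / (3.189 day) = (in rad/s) 1.888e-08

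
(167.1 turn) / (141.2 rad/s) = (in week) 1.229e-05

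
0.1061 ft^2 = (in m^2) 0.009857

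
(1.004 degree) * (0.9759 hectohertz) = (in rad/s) 1.71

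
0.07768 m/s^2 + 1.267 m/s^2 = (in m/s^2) 1.345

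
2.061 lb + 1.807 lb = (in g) 1754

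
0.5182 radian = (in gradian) 32.99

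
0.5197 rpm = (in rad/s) 0.05442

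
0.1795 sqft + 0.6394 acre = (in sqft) 2.785e+04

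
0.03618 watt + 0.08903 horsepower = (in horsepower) 0.08908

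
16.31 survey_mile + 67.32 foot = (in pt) 7.446e+07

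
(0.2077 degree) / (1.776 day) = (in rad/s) 2.362e-08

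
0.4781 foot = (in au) 9.741e-13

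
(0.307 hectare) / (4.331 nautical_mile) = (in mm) 382.7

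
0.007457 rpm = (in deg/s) 0.04474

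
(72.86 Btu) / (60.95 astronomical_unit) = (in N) 8.431e-09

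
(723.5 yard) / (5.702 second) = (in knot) 225.5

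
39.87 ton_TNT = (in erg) 1.668e+18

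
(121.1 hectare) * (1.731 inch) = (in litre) 5.324e+07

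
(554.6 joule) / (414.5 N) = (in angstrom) 1.338e+10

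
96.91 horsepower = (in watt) 7.227e+04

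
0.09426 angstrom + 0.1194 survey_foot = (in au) 2.433e-13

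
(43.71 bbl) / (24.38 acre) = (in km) 7.044e-08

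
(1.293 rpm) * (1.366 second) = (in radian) 0.185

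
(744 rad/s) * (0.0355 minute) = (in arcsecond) 3.269e+08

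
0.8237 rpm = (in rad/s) 0.08626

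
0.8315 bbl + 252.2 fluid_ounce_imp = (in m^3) 0.1394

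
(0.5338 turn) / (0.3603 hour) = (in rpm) 0.02469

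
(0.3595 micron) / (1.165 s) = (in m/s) 3.086e-07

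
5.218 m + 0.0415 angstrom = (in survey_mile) 0.003242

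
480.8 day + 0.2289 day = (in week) 68.72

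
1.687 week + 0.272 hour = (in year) 0.03238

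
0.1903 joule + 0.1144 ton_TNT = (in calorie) 1.144e+08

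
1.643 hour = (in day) 0.06846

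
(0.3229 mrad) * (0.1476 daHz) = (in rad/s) 0.0004766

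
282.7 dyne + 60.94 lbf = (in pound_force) 60.94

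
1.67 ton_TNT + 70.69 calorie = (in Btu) 6.623e+06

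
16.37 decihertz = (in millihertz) 1637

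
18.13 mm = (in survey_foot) 0.05948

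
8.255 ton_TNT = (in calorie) 8.255e+09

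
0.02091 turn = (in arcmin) 451.7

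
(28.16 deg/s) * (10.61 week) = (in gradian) 2.008e+08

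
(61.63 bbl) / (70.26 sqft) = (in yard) 1.642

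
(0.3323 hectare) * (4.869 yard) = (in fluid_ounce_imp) 5.207e+08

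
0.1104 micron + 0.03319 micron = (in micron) 0.1436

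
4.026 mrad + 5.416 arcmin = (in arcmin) 19.26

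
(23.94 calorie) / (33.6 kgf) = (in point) 861.7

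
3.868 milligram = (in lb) 8.527e-06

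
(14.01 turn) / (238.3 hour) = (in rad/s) 0.0001026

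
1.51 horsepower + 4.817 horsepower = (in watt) 4718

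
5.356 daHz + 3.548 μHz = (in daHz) 5.356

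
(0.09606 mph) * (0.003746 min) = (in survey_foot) 0.03167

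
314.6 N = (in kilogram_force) 32.08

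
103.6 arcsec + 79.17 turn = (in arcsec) 1.026e+08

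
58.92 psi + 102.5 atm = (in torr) 8.095e+04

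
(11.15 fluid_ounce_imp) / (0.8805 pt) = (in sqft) 10.98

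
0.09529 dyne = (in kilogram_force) 9.717e-08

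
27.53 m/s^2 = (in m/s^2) 27.53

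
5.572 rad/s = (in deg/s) 319.3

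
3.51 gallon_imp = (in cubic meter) 0.01596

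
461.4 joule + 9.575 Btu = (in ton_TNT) 2.525e-06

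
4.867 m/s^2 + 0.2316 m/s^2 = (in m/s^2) 5.099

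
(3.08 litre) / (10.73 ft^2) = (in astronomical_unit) 2.065e-14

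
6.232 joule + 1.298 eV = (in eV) 3.89e+19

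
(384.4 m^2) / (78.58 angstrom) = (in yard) 5.35e+10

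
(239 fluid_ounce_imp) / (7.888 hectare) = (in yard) 9.415e-08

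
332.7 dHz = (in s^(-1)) 33.27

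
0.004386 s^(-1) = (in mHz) 4.386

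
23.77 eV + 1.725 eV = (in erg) 4.085e-11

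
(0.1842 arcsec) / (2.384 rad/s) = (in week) 6.194e-13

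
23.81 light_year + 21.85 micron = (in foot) 7.39e+17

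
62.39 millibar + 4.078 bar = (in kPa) 414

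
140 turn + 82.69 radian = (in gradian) 6.126e+04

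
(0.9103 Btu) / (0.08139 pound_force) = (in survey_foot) 8703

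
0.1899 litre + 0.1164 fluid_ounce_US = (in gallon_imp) 0.04253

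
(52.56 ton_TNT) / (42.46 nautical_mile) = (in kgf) 2.852e+05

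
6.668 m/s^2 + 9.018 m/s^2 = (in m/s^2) 15.69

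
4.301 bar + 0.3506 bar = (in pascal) 4.652e+05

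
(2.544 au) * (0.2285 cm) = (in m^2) 8.696e+08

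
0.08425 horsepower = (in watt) 62.83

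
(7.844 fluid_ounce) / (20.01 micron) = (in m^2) 11.59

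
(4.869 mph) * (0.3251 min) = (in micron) 4.246e+07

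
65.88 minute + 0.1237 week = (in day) 0.9117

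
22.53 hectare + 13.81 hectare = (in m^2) 3.634e+05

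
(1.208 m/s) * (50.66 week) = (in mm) 3.701e+10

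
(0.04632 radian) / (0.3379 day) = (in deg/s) 9.091e-05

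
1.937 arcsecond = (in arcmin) 0.03228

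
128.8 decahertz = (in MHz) 0.001288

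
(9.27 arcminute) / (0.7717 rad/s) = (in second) 0.003494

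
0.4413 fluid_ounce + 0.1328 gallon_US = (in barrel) 0.003244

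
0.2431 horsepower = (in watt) 181.3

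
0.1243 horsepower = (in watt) 92.69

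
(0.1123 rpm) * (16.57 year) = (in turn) 9.78e+05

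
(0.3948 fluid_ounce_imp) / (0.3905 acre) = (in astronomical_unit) 4.745e-20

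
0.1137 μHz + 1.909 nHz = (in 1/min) 6.937e-06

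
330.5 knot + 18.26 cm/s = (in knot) 330.9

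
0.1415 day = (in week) 0.02021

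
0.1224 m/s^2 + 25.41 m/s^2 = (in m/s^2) 25.53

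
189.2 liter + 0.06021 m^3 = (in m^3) 0.2494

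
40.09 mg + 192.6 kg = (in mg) 1.926e+08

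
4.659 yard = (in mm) 4260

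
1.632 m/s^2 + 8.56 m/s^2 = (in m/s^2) 10.19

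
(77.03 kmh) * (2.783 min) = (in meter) 3573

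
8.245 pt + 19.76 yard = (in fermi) 1.807e+16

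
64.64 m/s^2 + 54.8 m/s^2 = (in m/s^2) 119.4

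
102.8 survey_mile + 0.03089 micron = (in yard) 1.809e+05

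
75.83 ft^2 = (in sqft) 75.83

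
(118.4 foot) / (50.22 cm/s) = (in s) 71.86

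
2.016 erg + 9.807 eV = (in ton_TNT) 4.818e-17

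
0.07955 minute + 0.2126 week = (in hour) 35.72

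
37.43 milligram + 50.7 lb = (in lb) 50.7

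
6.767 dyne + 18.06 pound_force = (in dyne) 8.033e+06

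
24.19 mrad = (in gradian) 1.54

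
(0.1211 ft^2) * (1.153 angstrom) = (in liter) 1.297e-09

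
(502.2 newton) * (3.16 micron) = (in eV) 9.905e+15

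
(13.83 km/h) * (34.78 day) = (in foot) 3.787e+07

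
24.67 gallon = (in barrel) 0.5874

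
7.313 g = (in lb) 0.01612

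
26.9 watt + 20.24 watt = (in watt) 47.14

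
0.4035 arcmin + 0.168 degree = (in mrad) 3.05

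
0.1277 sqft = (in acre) 2.932e-06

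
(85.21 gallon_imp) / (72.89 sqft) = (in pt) 162.2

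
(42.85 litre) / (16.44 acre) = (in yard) 7.044e-07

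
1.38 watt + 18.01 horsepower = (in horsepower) 18.01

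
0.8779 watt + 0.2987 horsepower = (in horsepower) 0.2999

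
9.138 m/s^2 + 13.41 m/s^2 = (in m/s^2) 22.55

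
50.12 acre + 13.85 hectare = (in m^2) 3.413e+05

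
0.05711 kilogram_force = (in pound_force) 0.1259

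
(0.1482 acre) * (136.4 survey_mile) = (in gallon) 3.478e+10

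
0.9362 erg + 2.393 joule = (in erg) 2.393e+07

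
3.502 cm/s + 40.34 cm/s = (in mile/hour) 0.9807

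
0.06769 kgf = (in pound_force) 0.1492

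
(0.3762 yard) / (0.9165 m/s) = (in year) 1.19e-08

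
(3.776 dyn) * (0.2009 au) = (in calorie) 2.712e+05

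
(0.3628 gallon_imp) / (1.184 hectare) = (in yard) 1.523e-07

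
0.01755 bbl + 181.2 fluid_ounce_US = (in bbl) 0.05126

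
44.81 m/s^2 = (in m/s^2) 44.81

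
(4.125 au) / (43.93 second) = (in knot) 2.731e+10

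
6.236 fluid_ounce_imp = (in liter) 0.1772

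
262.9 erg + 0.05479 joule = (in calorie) 0.0131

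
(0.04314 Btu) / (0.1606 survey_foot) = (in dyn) 9.298e+07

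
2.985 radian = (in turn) 0.4751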